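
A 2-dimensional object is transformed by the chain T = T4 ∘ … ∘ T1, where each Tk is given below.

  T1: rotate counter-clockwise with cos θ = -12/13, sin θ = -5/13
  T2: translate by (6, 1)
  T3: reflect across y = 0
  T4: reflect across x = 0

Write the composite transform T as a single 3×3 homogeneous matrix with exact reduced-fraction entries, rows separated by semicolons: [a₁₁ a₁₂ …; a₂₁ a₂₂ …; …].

T1 = [-12/13 5/13 0; -5/13 -12/13 0; 0 0 1]
T2·T1 = [-12/13 5/13 6; -5/13 -12/13 1; 0 0 1]
T3·…·T1 = [-12/13 5/13 6; 5/13 12/13 -1; 0 0 1]
T4·…·T1 = [12/13 -5/13 -6; 5/13 12/13 -1; 0 0 1]

T = [12/13 -5/13 -6; 5/13 12/13 -1; 0 0 1]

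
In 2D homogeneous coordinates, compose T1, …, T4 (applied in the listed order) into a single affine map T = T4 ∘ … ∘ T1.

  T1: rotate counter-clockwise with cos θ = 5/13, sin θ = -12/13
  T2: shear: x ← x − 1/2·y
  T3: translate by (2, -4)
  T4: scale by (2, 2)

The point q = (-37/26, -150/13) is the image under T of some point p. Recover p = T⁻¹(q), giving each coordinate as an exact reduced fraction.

T1 = [5/13 12/13 0; -12/13 5/13 0; 0 0 1]
T2·T1 = [11/13 19/26 0; -12/13 5/13 0; 0 0 1]
T3·…·T1 = [11/13 19/26 2; -12/13 5/13 -4; 0 0 1]
T4·…·T1 = [22/13 19/13 4; -24/13 10/13 -8; 0 0 1]
det M = 4; M⁻¹ = [5/26 -19/52 -48/13; 6/13 11/26 20/13; 0 0 1]
M⁻¹ · (-37/26, -150/13)ᵀ = (1/4, -4)ᵀ

p = (1/4, -4)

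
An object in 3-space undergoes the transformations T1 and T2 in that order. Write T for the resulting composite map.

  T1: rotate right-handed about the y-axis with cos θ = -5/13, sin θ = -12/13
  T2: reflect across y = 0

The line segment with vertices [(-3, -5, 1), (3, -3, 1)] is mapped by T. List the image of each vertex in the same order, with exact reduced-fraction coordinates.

image vertices: (3/13, 5, -41/13), (-27/13, 3, 31/13)

T1 rotate right-handed about the y-axis with cos θ = -5/13, sin θ = -12/13: (-3, -5, 1) → (3/13, -5, -41/13); (3, -3, 1) → (-27/13, -3, 31/13)
T2 reflect across y = 0: (3/13, -5, -41/13) → (3/13, 5, -41/13); (-27/13, -3, 31/13) → (-27/13, 3, 31/13)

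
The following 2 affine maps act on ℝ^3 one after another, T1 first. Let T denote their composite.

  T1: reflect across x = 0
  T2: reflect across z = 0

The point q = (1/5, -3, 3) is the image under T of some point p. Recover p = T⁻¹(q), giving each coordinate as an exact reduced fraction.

T1 = [-1 0 0 0; 0 1 0 0; 0 0 1 0; 0 0 0 1]
T2·T1 = [-1 0 0 0; 0 1 0 0; 0 0 -1 0; 0 0 0 1]
det M = 1; M⁻¹ = [-1 0 0 0; 0 1 0 0; 0 0 -1 0; 0 0 0 1]
M⁻¹ · (1/5, -3, 3)ᵀ = (-1/5, -3, -3)ᵀ

p = (-1/5, -3, -3)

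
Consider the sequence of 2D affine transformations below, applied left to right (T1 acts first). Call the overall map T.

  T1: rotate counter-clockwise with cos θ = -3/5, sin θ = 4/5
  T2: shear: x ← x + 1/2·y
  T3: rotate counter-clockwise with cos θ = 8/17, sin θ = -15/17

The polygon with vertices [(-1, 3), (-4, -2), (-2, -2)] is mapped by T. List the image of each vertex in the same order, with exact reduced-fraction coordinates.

image vertices: (-319/85, 257/170), (-6/17, -61/17), (74/85, -211/85)

T1 rotate counter-clockwise with cos θ = -3/5, sin θ = 4/5: (-1, 3) → (-9/5, -13/5); (-4, -2) → (4, -2); (-2, -2) → (14/5, -2/5)
T2 shear: x ← x + 1/2·y: (-9/5, -13/5) → (-31/10, -13/5); (4, -2) → (3, -2); (14/5, -2/5) → (13/5, -2/5)
T3 rotate counter-clockwise with cos θ = 8/17, sin θ = -15/17: (-31/10, -13/5) → (-319/85, 257/170); (3, -2) → (-6/17, -61/17); (13/5, -2/5) → (74/85, -211/85)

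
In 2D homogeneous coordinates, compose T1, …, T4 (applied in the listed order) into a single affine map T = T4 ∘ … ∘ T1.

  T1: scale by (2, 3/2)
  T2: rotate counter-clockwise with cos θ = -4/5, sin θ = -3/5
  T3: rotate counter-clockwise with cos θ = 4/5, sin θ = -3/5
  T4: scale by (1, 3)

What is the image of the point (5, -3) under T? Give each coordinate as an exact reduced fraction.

T(p) = (-10, 27/2)

T1 scale by (2, 3/2): (5, -3) → (10, -9/2)
T2 rotate counter-clockwise with cos θ = -4/5, sin θ = -3/5: (10, -9/2) → (-107/10, -12/5)
T3 rotate counter-clockwise with cos θ = 4/5, sin θ = -3/5: (-107/10, -12/5) → (-10, 9/2)
T4 scale by (1, 3): (-10, 9/2) → (-10, 27/2)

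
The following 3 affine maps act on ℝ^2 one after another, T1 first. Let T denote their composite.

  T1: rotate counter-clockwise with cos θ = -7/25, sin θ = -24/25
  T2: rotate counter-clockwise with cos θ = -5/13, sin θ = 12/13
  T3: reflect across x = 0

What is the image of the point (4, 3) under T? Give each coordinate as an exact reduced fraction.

T(p) = (-1184/325, 1113/325)

T1 rotate counter-clockwise with cos θ = -7/25, sin θ = -24/25: (4, 3) → (44/25, -117/25)
T2 rotate counter-clockwise with cos θ = -5/13, sin θ = 12/13: (44/25, -117/25) → (1184/325, 1113/325)
T3 reflect across x = 0: (1184/325, 1113/325) → (-1184/325, 1113/325)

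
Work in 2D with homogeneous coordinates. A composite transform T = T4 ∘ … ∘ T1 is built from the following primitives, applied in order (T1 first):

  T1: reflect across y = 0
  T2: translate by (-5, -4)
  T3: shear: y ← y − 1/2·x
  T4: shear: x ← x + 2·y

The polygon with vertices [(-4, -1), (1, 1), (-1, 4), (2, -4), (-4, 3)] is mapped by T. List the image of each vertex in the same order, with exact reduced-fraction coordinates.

T1 reflect across y = 0: (-4, -1) → (-4, 1); (1, 1) → (1, -1); (-1, 4) → (-1, -4); (2, -4) → (2, 4); (-4, 3) → (-4, -3)
T2 translate by (-5, -4): (-4, 1) → (-9, -3); (1, -1) → (-4, -5); (-1, -4) → (-6, -8); (2, 4) → (-3, 0); (-4, -3) → (-9, -7)
T3 shear: y ← y − 1/2·x: (-9, -3) → (-9, 3/2); (-4, -5) → (-4, -3); (-6, -8) → (-6, -5); (-3, 0) → (-3, 3/2); (-9, -7) → (-9, -5/2)
T4 shear: x ← x + 2·y: (-9, 3/2) → (-6, 3/2); (-4, -3) → (-10, -3); (-6, -5) → (-16, -5); (-3, 3/2) → (0, 3/2); (-9, -5/2) → (-14, -5/2)

image vertices: (-6, 3/2), (-10, -3), (-16, -5), (0, 3/2), (-14, -5/2)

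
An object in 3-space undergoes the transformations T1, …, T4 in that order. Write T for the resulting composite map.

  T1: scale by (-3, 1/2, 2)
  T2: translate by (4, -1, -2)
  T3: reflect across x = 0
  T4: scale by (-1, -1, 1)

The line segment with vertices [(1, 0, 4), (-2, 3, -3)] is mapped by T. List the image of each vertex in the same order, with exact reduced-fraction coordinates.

image vertices: (1, 1, 6), (10, -1/2, -8)

T1 scale by (-3, 1/2, 2): (1, 0, 4) → (-3, 0, 8); (-2, 3, -3) → (6, 3/2, -6)
T2 translate by (4, -1, -2): (-3, 0, 8) → (1, -1, 6); (6, 3/2, -6) → (10, 1/2, -8)
T3 reflect across x = 0: (1, -1, 6) → (-1, -1, 6); (10, 1/2, -8) → (-10, 1/2, -8)
T4 scale by (-1, -1, 1): (-1, -1, 6) → (1, 1, 6); (-10, 1/2, -8) → (10, -1/2, -8)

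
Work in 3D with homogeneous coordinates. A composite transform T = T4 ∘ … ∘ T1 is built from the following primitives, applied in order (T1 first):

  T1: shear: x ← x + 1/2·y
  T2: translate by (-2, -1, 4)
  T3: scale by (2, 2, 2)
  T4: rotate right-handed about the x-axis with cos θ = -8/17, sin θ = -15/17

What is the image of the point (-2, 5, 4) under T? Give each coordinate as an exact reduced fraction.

T(p) = (-3, 176/17, -248/17)

T1 shear: x ← x + 1/2·y: (-2, 5, 4) → (1/2, 5, 4)
T2 translate by (-2, -1, 4): (1/2, 5, 4) → (-3/2, 4, 8)
T3 scale by (2, 2, 2): (-3/2, 4, 8) → (-3, 8, 16)
T4 rotate right-handed about the x-axis with cos θ = -8/17, sin θ = -15/17: (-3, 8, 16) → (-3, 176/17, -248/17)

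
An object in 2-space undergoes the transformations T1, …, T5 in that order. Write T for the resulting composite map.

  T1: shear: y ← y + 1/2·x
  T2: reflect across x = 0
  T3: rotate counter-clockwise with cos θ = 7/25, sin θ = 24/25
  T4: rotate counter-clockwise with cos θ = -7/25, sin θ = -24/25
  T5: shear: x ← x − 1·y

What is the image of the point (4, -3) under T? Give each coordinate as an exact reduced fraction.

T(p) = (-3261/625, 817/625)

T1 shear: y ← y + 1/2·x: (4, -3) → (4, -1)
T2 reflect across x = 0: (4, -1) → (-4, -1)
T3 rotate counter-clockwise with cos θ = 7/25, sin θ = 24/25: (-4, -1) → (-4/25, -103/25)
T4 rotate counter-clockwise with cos θ = -7/25, sin θ = -24/25: (-4/25, -103/25) → (-2444/625, 817/625)
T5 shear: x ← x − 1·y: (-2444/625, 817/625) → (-3261/625, 817/625)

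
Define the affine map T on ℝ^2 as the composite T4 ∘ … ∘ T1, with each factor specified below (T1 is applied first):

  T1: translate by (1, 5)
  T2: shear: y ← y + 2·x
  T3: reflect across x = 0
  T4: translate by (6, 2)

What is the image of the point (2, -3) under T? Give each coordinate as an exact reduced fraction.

T(p) = (3, 10)

T1 translate by (1, 5): (2, -3) → (3, 2)
T2 shear: y ← y + 2·x: (3, 2) → (3, 8)
T3 reflect across x = 0: (3, 8) → (-3, 8)
T4 translate by (6, 2): (-3, 8) → (3, 10)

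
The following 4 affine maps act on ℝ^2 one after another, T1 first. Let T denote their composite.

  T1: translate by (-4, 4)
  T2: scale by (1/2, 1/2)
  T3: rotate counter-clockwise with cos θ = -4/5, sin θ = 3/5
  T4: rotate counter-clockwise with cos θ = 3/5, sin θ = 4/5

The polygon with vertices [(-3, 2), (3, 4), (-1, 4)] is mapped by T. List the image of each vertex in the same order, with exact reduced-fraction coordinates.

image vertices: (21/5, -19/10), (8/5, -37/10), (88/25, -157/50)

T1 translate by (-4, 4): (-3, 2) → (-7, 6); (3, 4) → (-1, 8); (-1, 4) → (-5, 8)
T2 scale by (1/2, 1/2): (-7, 6) → (-7/2, 3); (-1, 8) → (-1/2, 4); (-5, 8) → (-5/2, 4)
T3 rotate counter-clockwise with cos θ = -4/5, sin θ = 3/5: (-7/2, 3) → (1, -9/2); (-1/2, 4) → (-2, -7/2); (-5/2, 4) → (-2/5, -47/10)
T4 rotate counter-clockwise with cos θ = 3/5, sin θ = 4/5: (1, -9/2) → (21/5, -19/10); (-2, -7/2) → (8/5, -37/10); (-2/5, -47/10) → (88/25, -157/50)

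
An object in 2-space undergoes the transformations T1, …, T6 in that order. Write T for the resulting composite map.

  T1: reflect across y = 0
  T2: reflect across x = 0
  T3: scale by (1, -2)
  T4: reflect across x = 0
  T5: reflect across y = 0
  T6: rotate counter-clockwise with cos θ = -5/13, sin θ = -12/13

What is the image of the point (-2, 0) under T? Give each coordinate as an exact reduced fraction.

T1 reflect across y = 0: (-2, 0) → (-2, 0)
T2 reflect across x = 0: (-2, 0) → (2, 0)
T3 scale by (1, -2): (2, 0) → (2, 0)
T4 reflect across x = 0: (2, 0) → (-2, 0)
T5 reflect across y = 0: (-2, 0) → (-2, 0)
T6 rotate counter-clockwise with cos θ = -5/13, sin θ = -12/13: (-2, 0) → (10/13, 24/13)

T(p) = (10/13, 24/13)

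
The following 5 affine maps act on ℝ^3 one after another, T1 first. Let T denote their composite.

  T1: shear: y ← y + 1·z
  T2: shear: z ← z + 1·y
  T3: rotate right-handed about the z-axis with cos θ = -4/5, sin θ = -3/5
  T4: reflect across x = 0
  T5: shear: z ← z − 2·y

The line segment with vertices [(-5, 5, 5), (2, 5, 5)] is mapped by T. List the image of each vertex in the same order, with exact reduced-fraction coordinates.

T1 shear: y ← y + 1·z: (-5, 5, 5) → (-5, 10, 5); (2, 5, 5) → (2, 10, 5)
T2 shear: z ← z + 1·y: (-5, 10, 5) → (-5, 10, 15); (2, 10, 5) → (2, 10, 15)
T3 rotate right-handed about the z-axis with cos θ = -4/5, sin θ = -3/5: (-5, 10, 15) → (10, -5, 15); (2, 10, 15) → (22/5, -46/5, 15)
T4 reflect across x = 0: (10, -5, 15) → (-10, -5, 15); (22/5, -46/5, 15) → (-22/5, -46/5, 15)
T5 shear: z ← z − 2·y: (-10, -5, 15) → (-10, -5, 25); (-22/5, -46/5, 15) → (-22/5, -46/5, 167/5)

image vertices: (-10, -5, 25), (-22/5, -46/5, 167/5)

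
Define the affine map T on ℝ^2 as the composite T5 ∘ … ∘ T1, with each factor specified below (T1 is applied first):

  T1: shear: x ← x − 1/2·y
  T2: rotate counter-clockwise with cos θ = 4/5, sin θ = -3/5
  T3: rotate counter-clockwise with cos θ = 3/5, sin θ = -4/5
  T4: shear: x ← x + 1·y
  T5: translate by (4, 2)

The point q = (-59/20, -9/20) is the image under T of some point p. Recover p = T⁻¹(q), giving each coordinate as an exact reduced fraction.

p = (1/5, -9/2)

T1 = [1 -1/2 0; 0 1 0; 0 0 1]
T2·T1 = [4/5 1/5 0; -3/5 11/10 0; 0 0 1]
T3·…·T1 = [0 1 0; -1 1/2 0; 0 0 1]
T4·…·T1 = [-1 3/2 0; -1 1/2 0; 0 0 1]
T5·…·T1 = [-1 3/2 4; -1 1/2 2; 0 0 1]
det M = 1; M⁻¹ = [1/2 -3/2 1; 1 -1 -2; 0 0 1]
M⁻¹ · (-59/20, -9/20)ᵀ = (1/5, -9/2)ᵀ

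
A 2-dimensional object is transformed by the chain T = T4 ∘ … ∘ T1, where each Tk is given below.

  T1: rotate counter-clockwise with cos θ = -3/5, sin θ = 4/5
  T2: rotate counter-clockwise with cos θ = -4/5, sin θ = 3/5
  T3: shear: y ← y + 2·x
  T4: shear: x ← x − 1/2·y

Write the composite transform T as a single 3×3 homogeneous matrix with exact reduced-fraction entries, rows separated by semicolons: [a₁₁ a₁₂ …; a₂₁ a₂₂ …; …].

T1 = [-3/5 -4/5 0; 4/5 -3/5 0; 0 0 1]
T2·T1 = [0 1 0; -1 0 0; 0 0 1]
T3·…·T1 = [0 1 0; -1 2 0; 0 0 1]
T4·…·T1 = [1/2 0 0; -1 2 0; 0 0 1]

T = [1/2 0 0; -1 2 0; 0 0 1]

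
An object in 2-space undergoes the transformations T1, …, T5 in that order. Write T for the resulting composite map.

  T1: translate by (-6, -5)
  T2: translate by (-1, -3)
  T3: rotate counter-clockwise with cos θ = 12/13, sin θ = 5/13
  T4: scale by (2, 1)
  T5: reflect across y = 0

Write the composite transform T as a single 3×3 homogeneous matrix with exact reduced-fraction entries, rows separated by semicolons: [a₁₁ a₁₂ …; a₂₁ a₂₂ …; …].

T1 = [1 0 -6; 0 1 -5; 0 0 1]
T2·T1 = [1 0 -7; 0 1 -8; 0 0 1]
T3·…·T1 = [12/13 -5/13 -44/13; 5/13 12/13 -131/13; 0 0 1]
T4·…·T1 = [24/13 -10/13 -88/13; 5/13 12/13 -131/13; 0 0 1]
T5·…·T1 = [24/13 -10/13 -88/13; -5/13 -12/13 131/13; 0 0 1]

T = [24/13 -10/13 -88/13; -5/13 -12/13 131/13; 0 0 1]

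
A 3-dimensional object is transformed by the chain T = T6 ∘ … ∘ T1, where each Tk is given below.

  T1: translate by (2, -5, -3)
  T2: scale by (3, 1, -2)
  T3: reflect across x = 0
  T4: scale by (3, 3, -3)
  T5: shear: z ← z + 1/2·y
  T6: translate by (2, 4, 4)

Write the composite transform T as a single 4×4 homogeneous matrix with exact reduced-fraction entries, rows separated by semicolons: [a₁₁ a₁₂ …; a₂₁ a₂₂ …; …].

T1 = [1 0 0 2; 0 1 0 -5; 0 0 1 -3; 0 0 0 1]
T2·T1 = [3 0 0 6; 0 1 0 -5; 0 0 -2 6; 0 0 0 1]
T3·…·T1 = [-3 0 0 -6; 0 1 0 -5; 0 0 -2 6; 0 0 0 1]
T4·…·T1 = [-9 0 0 -18; 0 3 0 -15; 0 0 6 -18; 0 0 0 1]
T5·…·T1 = [-9 0 0 -18; 0 3 0 -15; 0 3/2 6 -51/2; 0 0 0 1]
T6·…·T1 = [-9 0 0 -16; 0 3 0 -11; 0 3/2 6 -43/2; 0 0 0 1]

T = [-9 0 0 -16; 0 3 0 -11; 0 3/2 6 -43/2; 0 0 0 1]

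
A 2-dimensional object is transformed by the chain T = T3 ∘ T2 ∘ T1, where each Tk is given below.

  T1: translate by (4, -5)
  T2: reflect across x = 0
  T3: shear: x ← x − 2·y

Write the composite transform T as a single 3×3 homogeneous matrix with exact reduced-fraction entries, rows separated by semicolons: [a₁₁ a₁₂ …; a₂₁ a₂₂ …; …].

T = [-1 -2 6; 0 1 -5; 0 0 1]

T1 = [1 0 4; 0 1 -5; 0 0 1]
T2·T1 = [-1 0 -4; 0 1 -5; 0 0 1]
T3·…·T1 = [-1 -2 6; 0 1 -5; 0 0 1]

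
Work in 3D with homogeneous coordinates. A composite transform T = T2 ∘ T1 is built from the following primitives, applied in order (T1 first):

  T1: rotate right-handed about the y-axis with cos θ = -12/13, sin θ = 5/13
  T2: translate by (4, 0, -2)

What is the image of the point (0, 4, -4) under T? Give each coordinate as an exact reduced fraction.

T1 rotate right-handed about the y-axis with cos θ = -12/13, sin θ = 5/13: (0, 4, -4) → (-20/13, 4, 48/13)
T2 translate by (4, 0, -2): (-20/13, 4, 48/13) → (32/13, 4, 22/13)

T(p) = (32/13, 4, 22/13)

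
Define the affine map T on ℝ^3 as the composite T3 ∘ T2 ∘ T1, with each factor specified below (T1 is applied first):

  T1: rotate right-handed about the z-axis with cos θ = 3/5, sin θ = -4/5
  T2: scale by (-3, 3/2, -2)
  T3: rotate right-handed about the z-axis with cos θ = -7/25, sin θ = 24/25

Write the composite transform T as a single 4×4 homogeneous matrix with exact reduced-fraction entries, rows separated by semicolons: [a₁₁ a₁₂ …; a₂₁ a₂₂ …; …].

T = [207/125 -24/125 0 0; -174/125 -639/250 0 0; 0 0 -2 0; 0 0 0 1]

T1 = [3/5 4/5 0 0; -4/5 3/5 0 0; 0 0 1 0; 0 0 0 1]
T2·T1 = [-9/5 -12/5 0 0; -6/5 9/10 0 0; 0 0 -2 0; 0 0 0 1]
T3·…·T1 = [207/125 -24/125 0 0; -174/125 -639/250 0 0; 0 0 -2 0; 0 0 0 1]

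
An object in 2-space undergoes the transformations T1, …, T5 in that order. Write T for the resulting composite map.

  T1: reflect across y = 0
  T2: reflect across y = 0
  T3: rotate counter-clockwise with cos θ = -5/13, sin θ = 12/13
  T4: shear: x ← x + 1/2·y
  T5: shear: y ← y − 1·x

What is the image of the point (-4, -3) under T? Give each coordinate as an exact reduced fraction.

T(p) = (79/26, -145/26)

T1 reflect across y = 0: (-4, -3) → (-4, 3)
T2 reflect across y = 0: (-4, 3) → (-4, -3)
T3 rotate counter-clockwise with cos θ = -5/13, sin θ = 12/13: (-4, -3) → (56/13, -33/13)
T4 shear: x ← x + 1/2·y: (56/13, -33/13) → (79/26, -33/13)
T5 shear: y ← y − 1·x: (79/26, -33/13) → (79/26, -145/26)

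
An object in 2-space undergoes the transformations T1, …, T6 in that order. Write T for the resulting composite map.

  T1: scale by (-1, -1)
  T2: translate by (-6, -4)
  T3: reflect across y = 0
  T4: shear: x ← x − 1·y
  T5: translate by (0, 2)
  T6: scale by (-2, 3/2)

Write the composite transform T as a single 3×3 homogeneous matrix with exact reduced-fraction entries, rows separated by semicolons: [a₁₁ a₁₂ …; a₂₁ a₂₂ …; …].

T1 = [-1 0 0; 0 -1 0; 0 0 1]
T2·T1 = [-1 0 -6; 0 -1 -4; 0 0 1]
T3·…·T1 = [-1 0 -6; 0 1 4; 0 0 1]
T4·…·T1 = [-1 -1 -10; 0 1 4; 0 0 1]
T5·…·T1 = [-1 -1 -10; 0 1 6; 0 0 1]
T6·…·T1 = [2 2 20; 0 3/2 9; 0 0 1]

T = [2 2 20; 0 3/2 9; 0 0 1]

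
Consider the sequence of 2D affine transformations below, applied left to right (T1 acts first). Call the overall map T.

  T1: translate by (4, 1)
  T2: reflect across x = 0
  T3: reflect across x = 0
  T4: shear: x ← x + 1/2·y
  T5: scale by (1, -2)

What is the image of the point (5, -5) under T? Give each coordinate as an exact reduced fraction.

T(p) = (7, 8)

T1 translate by (4, 1): (5, -5) → (9, -4)
T2 reflect across x = 0: (9, -4) → (-9, -4)
T3 reflect across x = 0: (-9, -4) → (9, -4)
T4 shear: x ← x + 1/2·y: (9, -4) → (7, -4)
T5 scale by (1, -2): (7, -4) → (7, 8)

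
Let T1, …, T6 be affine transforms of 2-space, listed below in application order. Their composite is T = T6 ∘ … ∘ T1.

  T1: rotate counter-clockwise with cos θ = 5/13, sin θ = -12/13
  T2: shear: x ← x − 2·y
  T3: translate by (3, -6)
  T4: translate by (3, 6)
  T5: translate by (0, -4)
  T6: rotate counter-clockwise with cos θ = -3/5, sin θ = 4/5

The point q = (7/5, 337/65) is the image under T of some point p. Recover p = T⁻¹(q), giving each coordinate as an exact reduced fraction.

p = (-1, -3)

T1 = [5/13 12/13 0; -12/13 5/13 0; 0 0 1]
T2·T1 = [29/13 2/13 0; -12/13 5/13 0; 0 0 1]
T3·…·T1 = [29/13 2/13 3; -12/13 5/13 -6; 0 0 1]
T4·…·T1 = [29/13 2/13 6; -12/13 5/13 0; 0 0 1]
T5·…·T1 = [29/13 2/13 6; -12/13 5/13 -4; 0 0 1]
T6·…·T1 = [-3/5 -2/5 -2/5; 152/65 -7/65 36/5; 0 0 1]
det M = 1; M⁻¹ = [-7/65 2/5 -38/13; -152/65 -3/5 44/13; 0 0 1]
M⁻¹ · (7/5, 337/65)ᵀ = (-1, -3)ᵀ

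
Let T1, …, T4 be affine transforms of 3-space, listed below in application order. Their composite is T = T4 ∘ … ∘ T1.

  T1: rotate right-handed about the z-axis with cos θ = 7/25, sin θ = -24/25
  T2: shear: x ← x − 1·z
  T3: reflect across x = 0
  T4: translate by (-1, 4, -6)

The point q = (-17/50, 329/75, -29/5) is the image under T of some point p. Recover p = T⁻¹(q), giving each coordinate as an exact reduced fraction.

T1 = [7/25 24/25 0 0; -24/25 7/25 0 0; 0 0 1 0; 0 0 0 1]
T2·T1 = [7/25 24/25 -1 0; -24/25 7/25 0 0; 0 0 1 0; 0 0 0 1]
T3·…·T1 = [-7/25 -24/25 1 0; -24/25 7/25 0 0; 0 0 1 0; 0 0 0 1]
T4·…·T1 = [-7/25 -24/25 1 -1; -24/25 7/25 0 4; 0 0 1 -6; 0 0 0 1]
det M = -1; M⁻¹ = [-7/25 -24/25 7/25 131/25; -24/25 7/25 24/25 92/25; 0 0 1 6; 0 0 0 1]
M⁻¹ · (-17/50, 329/75, -29/5)ᵀ = (-1/2, -1/3, 1/5)ᵀ

p = (-1/2, -1/3, 1/5)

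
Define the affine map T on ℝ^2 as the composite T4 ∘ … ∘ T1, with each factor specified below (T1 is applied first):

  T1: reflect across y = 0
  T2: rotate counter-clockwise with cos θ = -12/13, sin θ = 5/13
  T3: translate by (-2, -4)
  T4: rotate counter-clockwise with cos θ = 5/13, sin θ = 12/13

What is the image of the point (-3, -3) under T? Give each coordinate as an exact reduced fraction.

T(p) = (1211/169, -575/169)

T1 reflect across y = 0: (-3, -3) → (-3, 3)
T2 rotate counter-clockwise with cos θ = -12/13, sin θ = 5/13: (-3, 3) → (21/13, -51/13)
T3 translate by (-2, -4): (21/13, -51/13) → (-5/13, -103/13)
T4 rotate counter-clockwise with cos θ = 5/13, sin θ = 12/13: (-5/13, -103/13) → (1211/169, -575/169)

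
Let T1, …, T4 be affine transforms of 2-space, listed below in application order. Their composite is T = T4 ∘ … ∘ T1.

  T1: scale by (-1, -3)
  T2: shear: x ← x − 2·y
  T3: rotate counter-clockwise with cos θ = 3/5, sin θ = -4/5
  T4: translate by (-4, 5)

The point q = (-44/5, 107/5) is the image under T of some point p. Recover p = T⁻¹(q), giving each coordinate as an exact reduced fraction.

T1 = [-1 0 0; 0 -3 0; 0 0 1]
T2·T1 = [-1 6 0; 0 -3 0; 0 0 1]
T3·…·T1 = [-3/5 6/5 0; 4/5 -33/5 0; 0 0 1]
T4·…·T1 = [-3/5 6/5 -4; 4/5 -33/5 5; 0 0 1]
det M = 3; M⁻¹ = [-11/5 -2/5 -34/5; -4/15 -1/5 -1/15; 0 0 1]
M⁻¹ · (-44/5, 107/5)ᵀ = (4, -2)ᵀ

p = (4, -2)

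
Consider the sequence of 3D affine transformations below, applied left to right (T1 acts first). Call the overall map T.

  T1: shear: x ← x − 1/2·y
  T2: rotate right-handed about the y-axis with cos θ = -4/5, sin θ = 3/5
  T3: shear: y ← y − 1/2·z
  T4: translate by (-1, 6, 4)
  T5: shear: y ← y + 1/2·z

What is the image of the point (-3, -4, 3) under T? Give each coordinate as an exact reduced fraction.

T1 shear: x ← x − 1/2·y: (-3, -4, 3) → (-1, -4, 3)
T2 rotate right-handed about the y-axis with cos θ = -4/5, sin θ = 3/5: (-1, -4, 3) → (13/5, -4, -9/5)
T3 shear: y ← y − 1/2·z: (13/5, -4, -9/5) → (13/5, -31/10, -9/5)
T4 translate by (-1, 6, 4): (13/5, -31/10, -9/5) → (8/5, 29/10, 11/5)
T5 shear: y ← y + 1/2·z: (8/5, 29/10, 11/5) → (8/5, 4, 11/5)

T(p) = (8/5, 4, 11/5)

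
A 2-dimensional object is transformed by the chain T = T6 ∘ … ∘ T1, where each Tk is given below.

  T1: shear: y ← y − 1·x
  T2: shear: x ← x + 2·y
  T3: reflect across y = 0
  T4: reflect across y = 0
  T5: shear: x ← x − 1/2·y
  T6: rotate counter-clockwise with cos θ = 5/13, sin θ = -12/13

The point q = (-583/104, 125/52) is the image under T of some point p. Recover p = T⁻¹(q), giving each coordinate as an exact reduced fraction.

p = (2, -9/4)

T1 = [1 0 0; -1 1 0; 0 0 1]
T2·T1 = [-1 2 0; -1 1 0; 0 0 1]
T3·…·T1 = [-1 2 0; 1 -1 0; 0 0 1]
T4·…·T1 = [-1 2 0; -1 1 0; 0 0 1]
T5·…·T1 = [-1/2 3/2 0; -1 1 0; 0 0 1]
T6·…·T1 = [-29/26 3/2 0; 1/13 -1 0; 0 0 1]
det M = 1; M⁻¹ = [-1 -3/2 0; -1/13 -29/26 0; 0 0 1]
M⁻¹ · (-583/104, 125/52)ᵀ = (2, -9/4)ᵀ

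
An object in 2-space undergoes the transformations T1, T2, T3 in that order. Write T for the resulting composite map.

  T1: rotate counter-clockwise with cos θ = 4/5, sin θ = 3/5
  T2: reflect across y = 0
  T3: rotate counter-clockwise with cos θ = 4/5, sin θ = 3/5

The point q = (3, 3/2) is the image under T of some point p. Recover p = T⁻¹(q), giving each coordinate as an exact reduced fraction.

p = (3, -3/2)

T1 = [4/5 -3/5 0; 3/5 4/5 0; 0 0 1]
T2·T1 = [4/5 -3/5 0; -3/5 -4/5 0; 0 0 1]
T3·…·T1 = [1 0 0; 0 -1 0; 0 0 1]
det M = -1; M⁻¹ = [1 0 0; 0 -1 0; 0 0 1]
M⁻¹ · (3, 3/2)ᵀ = (3, -3/2)ᵀ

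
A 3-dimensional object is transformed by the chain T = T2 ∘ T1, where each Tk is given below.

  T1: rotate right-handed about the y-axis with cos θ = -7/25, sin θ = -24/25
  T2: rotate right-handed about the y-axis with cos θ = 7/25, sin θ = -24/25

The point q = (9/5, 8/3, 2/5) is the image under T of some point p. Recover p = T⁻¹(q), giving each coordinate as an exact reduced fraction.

T1 = [-7/25 0 -24/25 0; 0 1 0 0; 24/25 0 -7/25 0; 0 0 0 1]
T2·T1 = [-1 0 0 0; 0 1 0 0; 0 0 -1 0; 0 0 0 1]
det M = 1; M⁻¹ = [-1 0 0 0; 0 1 0 0; 0 0 -1 0; 0 0 0 1]
M⁻¹ · (9/5, 8/3, 2/5)ᵀ = (-9/5, 8/3, -2/5)ᵀ

p = (-9/5, 8/3, -2/5)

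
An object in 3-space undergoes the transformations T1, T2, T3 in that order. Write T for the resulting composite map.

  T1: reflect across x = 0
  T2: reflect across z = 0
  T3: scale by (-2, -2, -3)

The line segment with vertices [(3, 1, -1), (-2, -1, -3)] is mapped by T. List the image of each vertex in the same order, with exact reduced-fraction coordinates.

image vertices: (6, -2, -3), (-4, 2, -9)

T1 reflect across x = 0: (3, 1, -1) → (-3, 1, -1); (-2, -1, -3) → (2, -1, -3)
T2 reflect across z = 0: (-3, 1, -1) → (-3, 1, 1); (2, -1, -3) → (2, -1, 3)
T3 scale by (-2, -2, -3): (-3, 1, 1) → (6, -2, -3); (2, -1, 3) → (-4, 2, -9)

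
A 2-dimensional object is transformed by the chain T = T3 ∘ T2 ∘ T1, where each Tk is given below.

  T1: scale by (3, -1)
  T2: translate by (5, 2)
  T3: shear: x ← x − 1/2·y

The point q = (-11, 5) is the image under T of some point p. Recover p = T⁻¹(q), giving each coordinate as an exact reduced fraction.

p = (-9/2, -3)

T1 = [3 0 0; 0 -1 0; 0 0 1]
T2·T1 = [3 0 5; 0 -1 2; 0 0 1]
T3·…·T1 = [3 1/2 4; 0 -1 2; 0 0 1]
det M = -3; M⁻¹ = [1/3 1/6 -5/3; 0 -1 2; 0 0 1]
M⁻¹ · (-11, 5)ᵀ = (-9/2, -3)ᵀ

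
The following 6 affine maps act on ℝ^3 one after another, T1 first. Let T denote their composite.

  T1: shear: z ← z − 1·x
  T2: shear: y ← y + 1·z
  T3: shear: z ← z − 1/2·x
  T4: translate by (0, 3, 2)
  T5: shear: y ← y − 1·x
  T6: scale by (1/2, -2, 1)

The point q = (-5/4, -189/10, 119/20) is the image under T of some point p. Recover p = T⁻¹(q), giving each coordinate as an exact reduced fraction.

p = (-5/2, 5/4, 1/5)

T1 = [1 0 0 0; 0 1 0 0; -1 0 1 0; 0 0 0 1]
T2·T1 = [1 0 0 0; -1 1 1 0; -1 0 1 0; 0 0 0 1]
T3·…·T1 = [1 0 0 0; -1 1 1 0; -3/2 0 1 0; 0 0 0 1]
T4·…·T1 = [1 0 0 0; -1 1 1 3; -3/2 0 1 2; 0 0 0 1]
T5·…·T1 = [1 0 0 0; -2 1 1 3; -3/2 0 1 2; 0 0 0 1]
T6·…·T1 = [1/2 0 0 0; 4 -2 -2 -6; -3/2 0 1 2; 0 0 0 1]
det M = -1; M⁻¹ = [2 0 0 0; 1 -1/2 -1 -1; 3 0 1 -2; 0 0 0 1]
M⁻¹ · (-5/4, -189/10, 119/20)ᵀ = (-5/2, 5/4, 1/5)ᵀ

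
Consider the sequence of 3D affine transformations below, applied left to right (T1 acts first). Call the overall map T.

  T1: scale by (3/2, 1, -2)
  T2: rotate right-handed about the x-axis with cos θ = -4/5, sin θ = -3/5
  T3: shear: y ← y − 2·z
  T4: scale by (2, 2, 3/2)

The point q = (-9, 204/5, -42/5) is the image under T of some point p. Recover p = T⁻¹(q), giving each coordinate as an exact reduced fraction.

p = (-3, -4, -5)

T1 = [3/2 0 0 0; 0 1 0 0; 0 0 -2 0; 0 0 0 1]
T2·T1 = [3/2 0 0 0; 0 -4/5 -6/5 0; 0 -3/5 8/5 0; 0 0 0 1]
T3·…·T1 = [3/2 0 0 0; 0 2/5 -22/5 0; 0 -3/5 8/5 0; 0 0 0 1]
T4·…·T1 = [3 0 0 0; 0 4/5 -44/5 0; 0 -9/10 12/5 0; 0 0 0 1]
det M = -18; M⁻¹ = [1/3 0 0 0; 0 -2/5 -22/15 0; 0 -3/20 -2/15 0; 0 0 0 1]
M⁻¹ · (-9, 204/5, -42/5)ᵀ = (-3, -4, -5)ᵀ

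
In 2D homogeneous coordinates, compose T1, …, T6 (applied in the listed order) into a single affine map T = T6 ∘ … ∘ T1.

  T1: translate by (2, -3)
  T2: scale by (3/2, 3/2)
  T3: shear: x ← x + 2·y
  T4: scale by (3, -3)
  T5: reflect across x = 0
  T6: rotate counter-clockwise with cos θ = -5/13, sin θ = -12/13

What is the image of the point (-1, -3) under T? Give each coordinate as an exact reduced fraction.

T1 translate by (2, -3): (-1, -3) → (1, -6)
T2 scale by (3/2, 3/2): (1, -6) → (3/2, -9)
T3 shear: x ← x + 2·y: (3/2, -9) → (-33/2, -9)
T4 scale by (3, -3): (-33/2, -9) → (-99/2, 27)
T5 reflect across x = 0: (-99/2, 27) → (99/2, 27)
T6 rotate counter-clockwise with cos θ = -5/13, sin θ = -12/13: (99/2, 27) → (153/26, -729/13)

T(p) = (153/26, -729/13)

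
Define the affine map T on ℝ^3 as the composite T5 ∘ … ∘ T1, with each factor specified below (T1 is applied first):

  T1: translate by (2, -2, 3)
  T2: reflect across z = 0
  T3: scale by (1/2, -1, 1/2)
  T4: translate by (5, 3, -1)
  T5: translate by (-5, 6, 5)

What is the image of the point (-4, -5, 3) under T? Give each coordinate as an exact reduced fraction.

T1 translate by (2, -2, 3): (-4, -5, 3) → (-2, -7, 6)
T2 reflect across z = 0: (-2, -7, 6) → (-2, -7, -6)
T3 scale by (1/2, -1, 1/2): (-2, -7, -6) → (-1, 7, -3)
T4 translate by (5, 3, -1): (-1, 7, -3) → (4, 10, -4)
T5 translate by (-5, 6, 5): (4, 10, -4) → (-1, 16, 1)

T(p) = (-1, 16, 1)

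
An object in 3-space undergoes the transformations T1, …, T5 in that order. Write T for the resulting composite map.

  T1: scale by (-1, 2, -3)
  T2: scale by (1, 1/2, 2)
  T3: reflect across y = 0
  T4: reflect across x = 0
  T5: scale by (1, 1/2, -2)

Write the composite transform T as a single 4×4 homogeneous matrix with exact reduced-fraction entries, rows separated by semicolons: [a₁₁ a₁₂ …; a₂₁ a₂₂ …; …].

T = [1 0 0 0; 0 -1/2 0 0; 0 0 12 0; 0 0 0 1]

T1 = [-1 0 0 0; 0 2 0 0; 0 0 -3 0; 0 0 0 1]
T2·T1 = [-1 0 0 0; 0 1 0 0; 0 0 -6 0; 0 0 0 1]
T3·…·T1 = [-1 0 0 0; 0 -1 0 0; 0 0 -6 0; 0 0 0 1]
T4·…·T1 = [1 0 0 0; 0 -1 0 0; 0 0 -6 0; 0 0 0 1]
T5·…·T1 = [1 0 0 0; 0 -1/2 0 0; 0 0 12 0; 0 0 0 1]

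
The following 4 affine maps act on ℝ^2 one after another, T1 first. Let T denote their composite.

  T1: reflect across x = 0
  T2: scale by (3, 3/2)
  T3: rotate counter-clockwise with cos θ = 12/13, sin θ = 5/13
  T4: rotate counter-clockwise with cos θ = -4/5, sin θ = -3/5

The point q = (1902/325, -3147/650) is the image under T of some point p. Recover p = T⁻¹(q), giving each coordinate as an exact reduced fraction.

p = (-2/5, 5)

T1 = [-1 0 0; 0 1 0; 0 0 1]
T2·T1 = [-3 0 0; 0 3/2 0; 0 0 1]
T3·…·T1 = [-36/13 -15/26 0; -15/13 18/13 0; 0 0 1]
T4·…·T1 = [99/65 84/65 0; 168/65 -99/130 0; 0 0 1]
det M = -9/2; M⁻¹ = [11/65 56/195 0; 112/195 -22/65 0; 0 0 1]
M⁻¹ · (1902/325, -3147/650)ᵀ = (-2/5, 5)ᵀ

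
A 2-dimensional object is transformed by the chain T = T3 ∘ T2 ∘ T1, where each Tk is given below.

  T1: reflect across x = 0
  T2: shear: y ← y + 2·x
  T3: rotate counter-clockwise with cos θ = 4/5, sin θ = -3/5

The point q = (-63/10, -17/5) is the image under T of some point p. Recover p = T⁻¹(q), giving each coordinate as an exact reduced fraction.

T1 = [-1 0 0; 0 1 0; 0 0 1]
T2·T1 = [-1 0 0; -2 1 0; 0 0 1]
T3·…·T1 = [-2 3/5 0; -1 4/5 0; 0 0 1]
det M = -1; M⁻¹ = [-4/5 3/5 0; -1 2 0; 0 0 1]
M⁻¹ · (-63/10, -17/5)ᵀ = (3, -1/2)ᵀ

p = (3, -1/2)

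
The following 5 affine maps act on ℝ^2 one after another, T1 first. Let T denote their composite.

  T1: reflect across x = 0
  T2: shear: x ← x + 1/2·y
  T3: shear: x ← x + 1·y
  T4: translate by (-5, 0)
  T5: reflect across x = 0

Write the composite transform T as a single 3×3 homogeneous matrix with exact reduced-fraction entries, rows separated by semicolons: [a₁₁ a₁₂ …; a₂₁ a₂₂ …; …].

T = [1 -3/2 5; 0 1 0; 0 0 1]

T1 = [-1 0 0; 0 1 0; 0 0 1]
T2·T1 = [-1 1/2 0; 0 1 0; 0 0 1]
T3·…·T1 = [-1 3/2 0; 0 1 0; 0 0 1]
T4·…·T1 = [-1 3/2 -5; 0 1 0; 0 0 1]
T5·…·T1 = [1 -3/2 5; 0 1 0; 0 0 1]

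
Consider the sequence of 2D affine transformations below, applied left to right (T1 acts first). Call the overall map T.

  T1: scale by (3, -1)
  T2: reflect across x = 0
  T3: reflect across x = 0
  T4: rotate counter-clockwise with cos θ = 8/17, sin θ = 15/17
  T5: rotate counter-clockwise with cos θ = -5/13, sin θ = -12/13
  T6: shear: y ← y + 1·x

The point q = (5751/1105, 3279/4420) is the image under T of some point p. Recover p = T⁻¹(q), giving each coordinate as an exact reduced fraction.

T1 = [3 0 0; 0 -1 0; 0 0 1]
T2·T1 = [-3 0 0; 0 -1 0; 0 0 1]
T3·…·T1 = [3 0 0; 0 -1 0; 0 0 1]
T4·…·T1 = [24/17 15/17 0; 45/17 -8/17 0; 0 0 1]
T5·…·T1 = [420/221 -171/221 0; -513/221 -140/221 0; 0 0 1]
T6·…·T1 = [420/221 -171/221 0; -93/221 -311/221 0; 0 0 1]
det M = -3; M⁻¹ = [311/663 -57/221 0; -31/221 -140/221 0; 0 0 1]
M⁻¹ · (5751/1105, 3279/4420)ᵀ = (9/4, -6/5)ᵀ

p = (9/4, -6/5)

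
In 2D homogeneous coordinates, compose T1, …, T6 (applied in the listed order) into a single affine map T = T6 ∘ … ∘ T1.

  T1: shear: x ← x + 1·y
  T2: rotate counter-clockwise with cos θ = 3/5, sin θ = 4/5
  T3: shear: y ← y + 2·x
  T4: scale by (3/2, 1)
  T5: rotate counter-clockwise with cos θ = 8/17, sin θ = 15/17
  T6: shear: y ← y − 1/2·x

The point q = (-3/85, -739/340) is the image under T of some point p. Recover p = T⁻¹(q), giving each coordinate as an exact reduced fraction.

T1 = [1 1 0; 0 1 0; 0 0 1]
T2·T1 = [3/5 -1/5 0; 4/5 7/5 0; 0 0 1]
T3·…·T1 = [3/5 -1/5 0; 2 1 0; 0 0 1]
T4·…·T1 = [9/10 -3/10 0; 2 1 0; 0 0 1]
T5·…·T1 = [-114/85 -87/85 0; 59/34 7/34 0; 0 0 1]
T6·…·T1 = [-114/85 -87/85 0; 409/170 61/85 0; 0 0 1]
det M = 3/2; M⁻¹ = [122/255 58/85 0; -409/255 -76/85 0; 0 0 1]
M⁻¹ · (-3/85, -739/340)ᵀ = (-3/2, 2)ᵀ

p = (-3/2, 2)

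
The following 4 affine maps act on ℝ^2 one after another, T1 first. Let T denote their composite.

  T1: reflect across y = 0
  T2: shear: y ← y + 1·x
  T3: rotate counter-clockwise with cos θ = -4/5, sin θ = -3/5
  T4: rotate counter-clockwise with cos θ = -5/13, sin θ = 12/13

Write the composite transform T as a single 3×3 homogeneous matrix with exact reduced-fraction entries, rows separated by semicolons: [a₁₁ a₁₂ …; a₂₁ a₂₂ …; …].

T1 = [1 0 0; 0 -1 0; 0 0 1]
T2·T1 = [1 0 0; 1 -1 0; 0 0 1]
T3·…·T1 = [-1/5 -3/5 0; -7/5 4/5 0; 0 0 1]
T4·…·T1 = [89/65 -33/65 0; 23/65 -56/65 0; 0 0 1]

T = [89/65 -33/65 0; 23/65 -56/65 0; 0 0 1]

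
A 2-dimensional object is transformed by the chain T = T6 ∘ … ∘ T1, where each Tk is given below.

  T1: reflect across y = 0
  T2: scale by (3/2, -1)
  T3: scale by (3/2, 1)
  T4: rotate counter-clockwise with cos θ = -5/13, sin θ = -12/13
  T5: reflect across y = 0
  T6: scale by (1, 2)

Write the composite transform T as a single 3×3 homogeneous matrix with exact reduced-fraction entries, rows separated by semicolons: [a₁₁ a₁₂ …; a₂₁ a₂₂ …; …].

T = [-45/52 12/13 0; 54/13 10/13 0; 0 0 1]

T1 = [1 0 0; 0 -1 0; 0 0 1]
T2·T1 = [3/2 0 0; 0 1 0; 0 0 1]
T3·…·T1 = [9/4 0 0; 0 1 0; 0 0 1]
T4·…·T1 = [-45/52 12/13 0; -27/13 -5/13 0; 0 0 1]
T5·…·T1 = [-45/52 12/13 0; 27/13 5/13 0; 0 0 1]
T6·…·T1 = [-45/52 12/13 0; 54/13 10/13 0; 0 0 1]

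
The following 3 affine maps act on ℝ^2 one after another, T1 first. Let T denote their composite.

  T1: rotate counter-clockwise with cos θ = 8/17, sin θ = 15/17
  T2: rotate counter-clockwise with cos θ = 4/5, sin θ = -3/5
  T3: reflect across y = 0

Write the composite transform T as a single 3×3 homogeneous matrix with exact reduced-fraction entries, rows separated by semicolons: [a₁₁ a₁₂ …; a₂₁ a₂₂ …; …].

T = [77/85 -36/85 0; -36/85 -77/85 0; 0 0 1]

T1 = [8/17 -15/17 0; 15/17 8/17 0; 0 0 1]
T2·T1 = [77/85 -36/85 0; 36/85 77/85 0; 0 0 1]
T3·…·T1 = [77/85 -36/85 0; -36/85 -77/85 0; 0 0 1]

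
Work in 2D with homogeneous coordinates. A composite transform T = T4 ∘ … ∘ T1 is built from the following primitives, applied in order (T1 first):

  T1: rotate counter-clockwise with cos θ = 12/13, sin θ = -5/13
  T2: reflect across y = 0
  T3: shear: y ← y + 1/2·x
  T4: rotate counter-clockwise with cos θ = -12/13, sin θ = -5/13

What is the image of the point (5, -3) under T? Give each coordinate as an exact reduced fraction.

T1 rotate counter-clockwise with cos θ = 12/13, sin θ = -5/13: (5, -3) → (45/13, -61/13)
T2 reflect across y = 0: (45/13, -61/13) → (45/13, 61/13)
T3 shear: y ← y + 1/2·x: (45/13, 61/13) → (45/13, 167/26)
T4 rotate counter-clockwise with cos θ = -12/13, sin θ = -5/13: (45/13, 167/26) → (-245/338, -1227/169)

T(p) = (-245/338, -1227/169)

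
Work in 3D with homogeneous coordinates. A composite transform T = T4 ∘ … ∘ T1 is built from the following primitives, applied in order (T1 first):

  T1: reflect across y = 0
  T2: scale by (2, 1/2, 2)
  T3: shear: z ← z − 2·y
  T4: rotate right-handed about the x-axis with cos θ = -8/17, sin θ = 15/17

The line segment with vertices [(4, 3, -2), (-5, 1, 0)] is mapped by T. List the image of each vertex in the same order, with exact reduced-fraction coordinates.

image vertices: (8, 27/17, -29/34), (-10, -11/17, -31/34)

T1 reflect across y = 0: (4, 3, -2) → (4, -3, -2); (-5, 1, 0) → (-5, -1, 0)
T2 scale by (2, 1/2, 2): (4, -3, -2) → (8, -3/2, -4); (-5, -1, 0) → (-10, -1/2, 0)
T3 shear: z ← z − 2·y: (8, -3/2, -4) → (8, -3/2, -1); (-10, -1/2, 0) → (-10, -1/2, 1)
T4 rotate right-handed about the x-axis with cos θ = -8/17, sin θ = 15/17: (8, -3/2, -1) → (8, 27/17, -29/34); (-10, -1/2, 1) → (-10, -11/17, -31/34)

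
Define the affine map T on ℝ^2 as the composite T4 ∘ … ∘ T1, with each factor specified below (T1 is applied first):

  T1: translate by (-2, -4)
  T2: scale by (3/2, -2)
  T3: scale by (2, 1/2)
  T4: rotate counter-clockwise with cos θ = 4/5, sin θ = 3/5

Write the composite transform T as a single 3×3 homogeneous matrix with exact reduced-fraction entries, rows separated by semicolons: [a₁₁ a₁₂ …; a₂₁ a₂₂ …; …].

T = [12/5 3/5 -36/5; 9/5 -4/5 -2/5; 0 0 1]

T1 = [1 0 -2; 0 1 -4; 0 0 1]
T2·T1 = [3/2 0 -3; 0 -2 8; 0 0 1]
T3·…·T1 = [3 0 -6; 0 -1 4; 0 0 1]
T4·…·T1 = [12/5 3/5 -36/5; 9/5 -4/5 -2/5; 0 0 1]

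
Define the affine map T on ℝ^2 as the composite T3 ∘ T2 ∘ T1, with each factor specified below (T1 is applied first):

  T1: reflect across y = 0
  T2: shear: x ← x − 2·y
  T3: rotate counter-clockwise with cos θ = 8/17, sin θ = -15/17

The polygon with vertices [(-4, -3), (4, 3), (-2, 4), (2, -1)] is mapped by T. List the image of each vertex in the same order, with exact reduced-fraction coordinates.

image vertices: (-35/17, 174/17), (35/17, -174/17), (-12/17, -122/17), (15/17, 8/17)

T1 reflect across y = 0: (-4, -3) → (-4, 3); (4, 3) → (4, -3); (-2, 4) → (-2, -4); (2, -1) → (2, 1)
T2 shear: x ← x − 2·y: (-4, 3) → (-10, 3); (4, -3) → (10, -3); (-2, -4) → (6, -4); (2, 1) → (0, 1)
T3 rotate counter-clockwise with cos θ = 8/17, sin θ = -15/17: (-10, 3) → (-35/17, 174/17); (10, -3) → (35/17, -174/17); (6, -4) → (-12/17, -122/17); (0, 1) → (15/17, 8/17)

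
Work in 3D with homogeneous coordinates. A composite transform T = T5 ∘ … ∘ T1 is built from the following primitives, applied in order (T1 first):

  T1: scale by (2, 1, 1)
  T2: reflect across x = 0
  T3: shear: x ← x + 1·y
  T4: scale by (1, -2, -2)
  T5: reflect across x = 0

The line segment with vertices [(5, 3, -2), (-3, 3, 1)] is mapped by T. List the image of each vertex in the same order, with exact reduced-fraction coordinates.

image vertices: (7, -6, 4), (-9, -6, -2)

T1 scale by (2, 1, 1): (5, 3, -2) → (10, 3, -2); (-3, 3, 1) → (-6, 3, 1)
T2 reflect across x = 0: (10, 3, -2) → (-10, 3, -2); (-6, 3, 1) → (6, 3, 1)
T3 shear: x ← x + 1·y: (-10, 3, -2) → (-7, 3, -2); (6, 3, 1) → (9, 3, 1)
T4 scale by (1, -2, -2): (-7, 3, -2) → (-7, -6, 4); (9, 3, 1) → (9, -6, -2)
T5 reflect across x = 0: (-7, -6, 4) → (7, -6, 4); (9, -6, -2) → (-9, -6, -2)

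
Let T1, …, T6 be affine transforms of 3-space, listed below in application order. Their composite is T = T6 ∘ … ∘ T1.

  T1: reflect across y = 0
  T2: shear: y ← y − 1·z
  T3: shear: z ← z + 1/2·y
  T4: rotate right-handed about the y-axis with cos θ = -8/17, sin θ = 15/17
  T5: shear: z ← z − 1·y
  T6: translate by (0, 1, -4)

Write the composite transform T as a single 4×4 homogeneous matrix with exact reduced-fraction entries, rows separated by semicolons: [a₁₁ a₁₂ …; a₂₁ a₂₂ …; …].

T1 = [1 0 0 0; 0 -1 0 0; 0 0 1 0; 0 0 0 1]
T2·T1 = [1 0 0 0; 0 -1 -1 0; 0 0 1 0; 0 0 0 1]
T3·…·T1 = [1 0 0 0; 0 -1 -1 0; 0 -1/2 1/2 0; 0 0 0 1]
T4·…·T1 = [-8/17 -15/34 15/34 0; 0 -1 -1 0; -15/17 4/17 -4/17 0; 0 0 0 1]
T5·…·T1 = [-8/17 -15/34 15/34 0; 0 -1 -1 0; -15/17 21/17 13/17 0; 0 0 0 1]
T6·…·T1 = [-8/17 -15/34 15/34 0; 0 -1 -1 1; -15/17 21/17 13/17 -4; 0 0 0 1]

T = [-8/17 -15/34 15/34 0; 0 -1 -1 1; -15/17 21/17 13/17 -4; 0 0 0 1]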